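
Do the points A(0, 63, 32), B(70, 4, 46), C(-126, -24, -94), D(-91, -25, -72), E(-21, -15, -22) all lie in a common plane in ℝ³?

The plane through A, B, C has normal n = AB × AC = (8652, 7056, -13524) and equation n·P = 11760.
Checking the remaining points: n·D = 9996, n·E = 9996.
Since n·D = 9996 ≠ 11760, D is off the plane and the points are not all coplanar.

No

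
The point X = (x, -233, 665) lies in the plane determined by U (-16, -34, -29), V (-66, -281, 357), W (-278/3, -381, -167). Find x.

-158/3

A normal to the plane is n = UV × UW = (168028, -109480/3, -4760/3).
X lies in the plane iff n · UX = 0.
This gives (168028)x + (26548424/3) = 0, so x = -158/3.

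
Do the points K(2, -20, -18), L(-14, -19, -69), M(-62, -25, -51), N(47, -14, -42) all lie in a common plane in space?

The four points are coplanar iff the 3×3 determinant with rows KL, KM, KN is zero.
Rows: (-16, 1, -51), (-64, -5, -33), (45, 6, -24).
Expanding along the first row: (-16)(318) − (1)(3021) + (-51)(-159) = 0.
Zero determinant ⇒ coplanar.

Yes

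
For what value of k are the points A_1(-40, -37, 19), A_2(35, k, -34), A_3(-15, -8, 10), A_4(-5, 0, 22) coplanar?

56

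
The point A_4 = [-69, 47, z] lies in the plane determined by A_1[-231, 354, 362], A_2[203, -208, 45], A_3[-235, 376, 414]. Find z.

-40

Coplanarity requires A_1A_2 · (A_1A_3 × A_1A_4) = 0.
A_1A_2 = (434, -562, -317), A_1A_3 = (-4, 22, 52); the triple product is linear in z with coefficient 7300 and constant term 292000.
Setting it to zero: z = -40.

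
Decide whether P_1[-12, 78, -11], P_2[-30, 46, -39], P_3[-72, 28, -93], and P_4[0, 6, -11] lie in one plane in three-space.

A normal to the plane through P_1, P_2, P_3 is n = P_1P_2 × P_1P_3 = (1224, 204, -1020).
The plane has equation n·P = 12444. For P_4: n·P_4 = 12444.
Equal, so P_4 lies in the plane and all four are coplanar.

Yes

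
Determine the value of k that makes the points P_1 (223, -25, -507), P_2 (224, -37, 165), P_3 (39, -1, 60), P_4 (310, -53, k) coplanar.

172

Normal to plane P_1P_2P_3: n = (-22932, -124215, -2184); plane equation n·P = -901173.
Requiring n·P_4 = -901173: (-2184)k + (-525525) = -901173.
So k = 172.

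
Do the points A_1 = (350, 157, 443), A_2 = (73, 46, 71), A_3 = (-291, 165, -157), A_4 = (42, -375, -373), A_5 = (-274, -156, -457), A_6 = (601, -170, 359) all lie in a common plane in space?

The plane through A_1, A_2, A_3 has normal n = A_1A_2 × A_1A_3 = (69576, 72252, -73367) and equation n·P = 3193583.
Checking the remaining points: n·A_4 = 3193583, n·A_5 = 3193583, n·A_6 = 3193583.
All equal 3193583, so all 6 points lie in one plane.

Yes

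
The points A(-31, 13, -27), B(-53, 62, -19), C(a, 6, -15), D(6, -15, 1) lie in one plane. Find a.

-18

Normal to plane ABD: n = (1596, 912, -1197); plane equation n·P = -5301.
Requiring n·C = -5301: (1596)a + (23427) = -5301.
So a = -18.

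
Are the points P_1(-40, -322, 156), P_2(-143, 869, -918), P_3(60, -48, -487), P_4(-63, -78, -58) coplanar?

With P_1 as base: P_1P_2 = (-103, 1191, -1074), P_1P_3 = (100, 274, -643), P_1P_4 = (-23, 244, -214).
P_1P_3 × P_1P_4 = (98256, 36189, 30702).
P_1P_2 · (P_1P_3 × P_1P_4) = 6783.
Since 6783 ≠ 0, the four points are not coplanar.

No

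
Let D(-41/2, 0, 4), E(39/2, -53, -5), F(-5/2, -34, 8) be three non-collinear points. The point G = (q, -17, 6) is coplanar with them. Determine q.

Coplanarity requires DE · (DF × DG) = 0.
DE = (40, -53, -9), DF = (18, -34, 4); the triple product is linear in q with coefficient -518 and constant term -5957.
Setting it to zero: q = -23/2.

-23/2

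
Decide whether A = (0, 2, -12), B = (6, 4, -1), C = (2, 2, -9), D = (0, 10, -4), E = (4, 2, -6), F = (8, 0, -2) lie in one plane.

Yes

The plane through A, B, C has normal n = AB × AC = (6, 4, -4) and equation n·P = 56.
Checking the remaining points: n·D = 56, n·E = 56, n·F = 56.
All equal 56, so all 6 points lie in one plane.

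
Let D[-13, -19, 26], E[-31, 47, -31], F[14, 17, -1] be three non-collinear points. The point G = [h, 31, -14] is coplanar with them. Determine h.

2

A normal to the plane is n = DE × DF = (270, -2025, -2430).
G lies in the plane iff n · DG = 0.
This gives (270)h + (-540) = 0, so h = 2.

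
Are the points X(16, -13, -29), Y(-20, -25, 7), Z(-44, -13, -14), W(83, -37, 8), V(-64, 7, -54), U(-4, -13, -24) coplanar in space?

No

The plane through X, Y, Z has normal n = XY × XZ = (-180, -1620, -720) and equation n·P = 39060.
Checking the remaining points: n·W = 39240, n·V = 39060, n·U = 39060.
Since n·W = 39240 ≠ 39060, W is off the plane and the points are not all coplanar.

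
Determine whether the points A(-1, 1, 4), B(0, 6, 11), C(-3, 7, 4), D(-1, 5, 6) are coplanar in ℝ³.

No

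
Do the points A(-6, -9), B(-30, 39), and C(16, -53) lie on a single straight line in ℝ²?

AB = (-24, 48), AC = (22, -44).
Checking proportionality: AC = -11/12·AB, so the vectors are parallel and the points are collinear.

Yes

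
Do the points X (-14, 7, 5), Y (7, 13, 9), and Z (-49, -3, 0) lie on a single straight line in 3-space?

XY = (21, 6, 4), XZ = (-35, -10, -5).
Comparing components 2 and 3: (6)(-5) − (4)(-10) = 10 ≠ 0, so XY and XZ are not parallel and the points are not collinear.

No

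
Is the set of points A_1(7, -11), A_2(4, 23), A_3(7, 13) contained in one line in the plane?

No

A_1A_2 = (-3, 34), A_1A_3 = (0, 24).
Twice the signed area of △A_1A_2A_3 is (-3)(24) − (34)(0) = -72.
The area is nonzero, so the three points are not collinear.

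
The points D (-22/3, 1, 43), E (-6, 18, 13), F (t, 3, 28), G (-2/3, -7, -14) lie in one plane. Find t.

-6

Normal to plane DEG: n = (-1209, -124, -124); plane equation n·P = 3410.
Requiring n·F = 3410: (-1209)t + (-3844) = 3410.
So t = -6.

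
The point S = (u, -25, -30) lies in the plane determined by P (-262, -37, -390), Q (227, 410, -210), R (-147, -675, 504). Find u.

2

Coplanarity requires PQ · (PR × PS) = 0.
PQ = (489, 447, 180), PR = (115, -638, 894); the triple product is linear in u with coefficient 514458 and constant term -1028916.
Setting it to zero: u = 2.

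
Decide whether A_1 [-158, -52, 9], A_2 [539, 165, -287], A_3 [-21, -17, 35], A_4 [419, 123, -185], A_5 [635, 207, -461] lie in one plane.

The plane through A_1, A_2, A_3 has normal n = A_1A_2 × A_1A_3 = (16002, -58674, -5334) and equation n·P = 474726.
Checking the remaining points: n·A_4 = 474726, n·A_5 = 474726.
All equal 474726, so all 5 points lie in one plane.

Yes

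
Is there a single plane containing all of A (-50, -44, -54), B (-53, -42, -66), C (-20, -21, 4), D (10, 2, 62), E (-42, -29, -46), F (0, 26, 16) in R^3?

The plane through A, B, C has normal n = AB × AC = (392, -186, -129) and equation n·P = -4450.
Checking the remaining points: n·D = -4450, n·E = -5136, n·F = -6900.
Since n·E = -5136 ≠ -4450, E is off the plane and the points are not all coplanar.

No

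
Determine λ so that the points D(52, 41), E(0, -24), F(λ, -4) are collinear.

16

Collinearity: (F − D) must be parallel to (E − D) = (-52, -65).
Cross-multiplying the components: (λ − 52)·(-65) = (-45)·(-52).
Solving gives λ = 16.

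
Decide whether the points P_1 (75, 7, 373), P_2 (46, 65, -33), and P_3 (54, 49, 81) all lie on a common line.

P_1P_2 = (-29, 58, -406), P_1P_3 = (-21, 42, -292).
Comparing components 2 and 3: (58)(-292) − (-406)(42) = 116 ≠ 0, so P_1P_2 and P_1P_3 are not parallel and the points are not collinear.

No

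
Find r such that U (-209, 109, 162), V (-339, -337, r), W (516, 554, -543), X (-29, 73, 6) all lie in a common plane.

336

Normal to plane UWX: n = (-94800, -13800, -106200); plane equation n·P = 1104600.
Requiring n·V = 1104600: (-106200)r + (36787800) = 1104600.
So r = 336.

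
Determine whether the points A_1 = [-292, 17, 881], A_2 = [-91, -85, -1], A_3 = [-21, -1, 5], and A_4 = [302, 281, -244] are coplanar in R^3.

Yes

A normal to the plane through A_1, A_2, A_3 is n = A_1A_2 × A_1A_3 = (73476, -62946, 24024).
The plane has equation n·P = -1359930. For A_4: n·A_4 = -1359930.
Equal, so A_4 lies in the plane and all four are coplanar.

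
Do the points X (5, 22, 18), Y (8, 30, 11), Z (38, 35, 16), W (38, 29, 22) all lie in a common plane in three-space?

Yes

A normal to the plane through X, Y, Z is n = XY × XZ = (75, -225, -225).
The plane has equation n·P = -8625. For W: n·W = -8625.
Equal, so W lies in the plane and all four are coplanar.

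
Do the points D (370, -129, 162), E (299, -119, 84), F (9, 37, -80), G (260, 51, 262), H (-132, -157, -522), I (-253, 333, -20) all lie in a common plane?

Yes

The plane through D, E, F has normal n = DE × DF = (10528, 10976, -8176) and equation n·P = 1154944.
Checking the remaining points: n·G = 1154944, n·H = 1154944, n·I = 1154944.
All equal 1154944, so all 6 points lie in one plane.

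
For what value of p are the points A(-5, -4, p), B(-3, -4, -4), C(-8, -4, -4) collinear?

Direction BC = (-5, 0, 0). From the x-coordinate of A, the parameter along the line is τ = (-5 − (-3))/(-5) = 2/5.
Then p = (-4) + 2/5·(0) = -4.

-4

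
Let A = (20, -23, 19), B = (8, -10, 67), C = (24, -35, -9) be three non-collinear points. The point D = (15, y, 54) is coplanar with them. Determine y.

-8

The plane through A, B, C has equation 212x − 144y + 92z = 9300.
Substituting D: (-144)y + (8148) = 9300, so y = -8.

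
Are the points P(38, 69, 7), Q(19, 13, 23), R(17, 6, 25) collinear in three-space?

No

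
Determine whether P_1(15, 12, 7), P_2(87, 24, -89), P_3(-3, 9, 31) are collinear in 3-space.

P_1P_2 = (72, 12, -96), P_1P_3 = (-18, -3, 24).
P_1P_2 × P_1P_3 = (0, 0, 0).
The cross product vanishes, so the three points are collinear.

Yes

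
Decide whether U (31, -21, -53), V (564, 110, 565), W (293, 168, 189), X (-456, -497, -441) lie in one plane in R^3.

With U as base: UV = (533, 131, 618), UW = (262, 189, 242), UX = (-487, -476, -388).
UW × UX = (41860, -16198, -32669).
UV · (UW × UX) = 0.
The scalar triple product vanishes, so the four points are coplanar.

Yes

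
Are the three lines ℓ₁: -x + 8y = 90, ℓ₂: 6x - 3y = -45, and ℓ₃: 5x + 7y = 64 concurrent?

Lines aᵢx + bᵢy = cᵢ with pairwise distinct directions are concurrent exactly when det[aᵢ bᵢ cᵢ] = 0.
Here the determinant is 135.
Nonzero, so no common point exists.

No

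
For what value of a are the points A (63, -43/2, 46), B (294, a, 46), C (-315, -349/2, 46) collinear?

72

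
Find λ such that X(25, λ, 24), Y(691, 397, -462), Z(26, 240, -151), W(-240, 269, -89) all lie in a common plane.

Coplanarity ⇔ det[XY; XZ; XW] = 0.
Expanding, this is linear in λ: (41496)λ + (705432) = 0.
So λ = -17.

-17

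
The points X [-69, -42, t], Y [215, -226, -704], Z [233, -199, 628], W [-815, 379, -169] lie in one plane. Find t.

The points are coplanar iff XY · (XZ × XW) = 0.
Expanding, this is linear in t: (-38700)t + (2205900) = 0.
So t = 57.

57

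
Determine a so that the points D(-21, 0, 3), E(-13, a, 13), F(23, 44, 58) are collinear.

Collinearity requires DE × DF = 0; each component is linear in a.
The x-component gives (55)a + (-440) = 0, so a = 8.
The remaining components then also vanish.

8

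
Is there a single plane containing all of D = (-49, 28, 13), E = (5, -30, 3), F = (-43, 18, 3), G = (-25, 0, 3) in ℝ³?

A normal to the plane through D, E, F is n = DE × DF = (480, 480, -192).
The plane has equation n·P = -12576. For G: n·G = -12576.
Equal, so G lies in the plane and all four are coplanar.

Yes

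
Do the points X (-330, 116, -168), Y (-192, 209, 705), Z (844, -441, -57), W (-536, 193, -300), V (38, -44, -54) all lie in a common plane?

Yes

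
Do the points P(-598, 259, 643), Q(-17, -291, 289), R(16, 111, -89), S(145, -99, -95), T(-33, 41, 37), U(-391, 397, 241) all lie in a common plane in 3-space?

Yes

The plane through P, Q, R has normal n = PQ × PR = (350208, 207936, 251712) and equation n·X = 6281856.
Checking the remaining points: n·S = 6281856, n·T = 6281856, n·U = 6281856.
All equal 6281856, so all 6 points lie in one plane.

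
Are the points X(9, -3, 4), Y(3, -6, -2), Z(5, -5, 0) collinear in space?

Yes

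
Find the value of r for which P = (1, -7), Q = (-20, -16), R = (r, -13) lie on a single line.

The three points are collinear iff det[PQ; PR] = 0.
This determinant is linear in r: (9)r + (117) = 0, so r = -13.

-13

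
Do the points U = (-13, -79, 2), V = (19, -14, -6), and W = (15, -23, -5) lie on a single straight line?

UV = (32, 65, -8), UW = (28, 56, -7).
Comparing components 2 and 3: (65)(-7) − (-8)(56) = -7 ≠ 0, so UV and UW are not parallel and the points are not collinear.

No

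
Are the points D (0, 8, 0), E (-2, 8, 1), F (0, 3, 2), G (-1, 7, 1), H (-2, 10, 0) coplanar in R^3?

No

The plane through D, E, F has normal n = DE × DF = (5, 4, 10) and equation n·P = 32.
Checking the remaining points: n·G = 33, n·H = 30.
Since n·G = 33 ≠ 32, G is off the plane and the points are not all coplanar.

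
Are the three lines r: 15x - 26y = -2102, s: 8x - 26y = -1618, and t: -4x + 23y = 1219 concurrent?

Lines aᵢx + bᵢy = cᵢ with pairwise distinct directions are concurrent exactly when det[aᵢ bᵢ cᵢ] = 0.
Here the determinant is -80.
Nonzero, so no common point exists.

No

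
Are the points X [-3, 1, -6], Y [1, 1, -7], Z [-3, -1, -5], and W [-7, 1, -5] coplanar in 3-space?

Yes

With X as base: XY = (4, 0, -1), XZ = (0, -2, 1), XW = (-4, 0, 1).
XZ × XW = (-2, -4, -8).
XY · (XZ × XW) = 0.
The scalar triple product vanishes, so the four points are coplanar.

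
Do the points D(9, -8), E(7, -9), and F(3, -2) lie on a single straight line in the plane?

DE = (-2, -1), DF = (-6, 6).
If collinear, DF would be a scalar multiple of DE. But (-2)·(6) ≠ (-1)·(-6) (difference -18), so they are not parallel; the points are not collinear.

No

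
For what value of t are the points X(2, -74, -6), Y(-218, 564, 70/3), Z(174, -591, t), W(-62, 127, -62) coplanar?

Normal to plane XYW: n = (-41624, -42592/3, -3388); plane equation n·P = 2963048/3.
Requiring n·Z = 2963048/3: (-3388)t + (1148048) = 2963048/3.
So t = 142/3.

142/3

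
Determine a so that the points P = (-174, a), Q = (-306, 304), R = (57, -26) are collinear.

The three points are collinear iff det[PQ; PR] = 0.
This determinant is linear in a: (363)a + (-66792) = 0, so a = 184.

184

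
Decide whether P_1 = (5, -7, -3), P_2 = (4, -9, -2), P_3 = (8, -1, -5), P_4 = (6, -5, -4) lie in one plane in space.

Yes

The four points are coplanar iff the 3×3 determinant with rows P_1P_2, P_1P_3, P_1P_4 is zero.
Rows: (-1, -2, 1), (3, 6, -2), (1, 2, -1).
Expanding along the first row: (-1)(-2) − (-2)(-1) + (1)(0) = 0.
Zero determinant ⇒ coplanar.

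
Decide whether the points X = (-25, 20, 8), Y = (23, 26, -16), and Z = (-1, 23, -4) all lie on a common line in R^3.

Yes

XY = (48, 6, -24), XZ = (24, 3, -12).
Each component of XZ is 1/2 times the corresponding component of XY, so XZ = 1/2·XY and the points are collinear.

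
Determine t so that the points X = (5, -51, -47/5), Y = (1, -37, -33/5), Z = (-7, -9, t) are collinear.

Direction XY = (-4, 14, 14/5). From the x-coordinate of Z, the parameter along the line is τ = (-7 − 5)/(-4) = 3.
Then t = (-47/5) + 3·(14/5) = -1.

-1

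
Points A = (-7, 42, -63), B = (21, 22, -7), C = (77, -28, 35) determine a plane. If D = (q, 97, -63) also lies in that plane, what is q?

-62

A normal to the plane is n = AB × AC = (1960, 1960, -280).
D lies in the plane iff n · AD = 0.
This gives (1960)q + (121520) = 0, so q = -62.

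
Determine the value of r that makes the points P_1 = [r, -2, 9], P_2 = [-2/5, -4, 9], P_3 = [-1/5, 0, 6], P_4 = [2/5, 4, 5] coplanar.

The points are coplanar iff P_1P_2 · (P_1P_3 × P_1P_4) = 0.
Expanding, this is linear in r: (-8)r + (0) = 0.
So r = 0.

0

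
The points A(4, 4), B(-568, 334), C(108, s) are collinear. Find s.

-56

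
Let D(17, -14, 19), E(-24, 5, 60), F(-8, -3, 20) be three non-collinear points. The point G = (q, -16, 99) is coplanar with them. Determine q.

The plane through D, E, F has equation −432x − 984y + 24z = 6888.
Substituting G: (-432)q + (18120) = 6888, so q = 26.

26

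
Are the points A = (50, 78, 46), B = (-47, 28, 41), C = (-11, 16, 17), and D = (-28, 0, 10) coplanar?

Yes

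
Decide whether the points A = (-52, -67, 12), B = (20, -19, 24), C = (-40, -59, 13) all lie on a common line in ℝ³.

No

AB = (72, 48, 12), AC = (12, 8, 1).
AB × AC = (-48, 72, 0).
The cross product is nonzero, so the points do not lie on one line.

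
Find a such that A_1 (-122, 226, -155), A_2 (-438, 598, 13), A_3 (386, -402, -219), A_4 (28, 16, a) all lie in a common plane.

Coplanarity ⇔ det[A_1A_2; A_1A_3; A_1A_4] = 0.
Expanding, this is linear in a: (9472)a + (47360) = 0.
So a = -5.

-5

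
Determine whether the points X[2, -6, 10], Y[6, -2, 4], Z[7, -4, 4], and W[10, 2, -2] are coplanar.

With X as base: XY = (4, 4, -6), XZ = (5, 2, -6), XW = (8, 8, -12).
XZ × XW = (24, 12, 24).
XY · (XZ × XW) = 0.
The scalar triple product vanishes, so the four points are coplanar.

Yes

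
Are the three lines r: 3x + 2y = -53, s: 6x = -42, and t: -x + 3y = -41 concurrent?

Lines aᵢx + bᵢy = cᵢ with pairwise distinct directions are concurrent exactly when det[aᵢ bᵢ cᵢ] = 0.
Here the determinant is 0.
It vanishes, so the lines are concurrent at (-7, -16).

Yes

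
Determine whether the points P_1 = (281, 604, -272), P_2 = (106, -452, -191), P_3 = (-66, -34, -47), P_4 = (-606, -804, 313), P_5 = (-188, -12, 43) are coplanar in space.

The plane through P_1, P_2, P_3 has normal n = P_1P_2 × P_1P_3 = (-185922, 11268, -254782) and equation n·P = 23862494.
Checking the remaining points: n·P_4 = 23862494, n·P_5 = 23862494.
All equal 23862494, so all 5 points lie in one plane.

Yes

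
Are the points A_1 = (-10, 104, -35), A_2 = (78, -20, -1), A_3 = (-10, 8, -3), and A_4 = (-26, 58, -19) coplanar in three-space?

No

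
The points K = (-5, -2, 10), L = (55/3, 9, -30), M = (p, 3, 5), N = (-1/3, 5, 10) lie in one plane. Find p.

Normal to plane KLN: n = (280, -560/3, 112); plane equation n·P = 280/3.
Requiring n·M = 280/3: (280)p + (0) = 280/3.
So p = 1/3.

1/3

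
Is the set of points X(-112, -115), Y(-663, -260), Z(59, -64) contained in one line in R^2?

No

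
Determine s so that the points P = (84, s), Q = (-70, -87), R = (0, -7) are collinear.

89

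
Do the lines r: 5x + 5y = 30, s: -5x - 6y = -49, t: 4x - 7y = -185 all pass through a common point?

Yes

Intersecting r and s: solving the 2×2 system gives (x, y) = (-13, 19).
Substitute into t: (4)(-13) + (-7)(19) = -185.
This equals -185, so (-13, 19) lies on all three lines and they are concurrent.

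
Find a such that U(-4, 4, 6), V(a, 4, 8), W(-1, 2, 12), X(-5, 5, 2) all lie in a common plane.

The points are coplanar iff UV · (UW × UX) = 0.
Expanding, this is linear in a: (2)a + (10) = 0.
So a = -5.

-5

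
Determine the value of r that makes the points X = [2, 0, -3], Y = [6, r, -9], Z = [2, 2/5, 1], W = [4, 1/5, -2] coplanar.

The points are coplanar iff XY · (XZ × XW) = 0.
Expanding, this is linear in r: (8)r + (16/5) = 0.
So r = -2/5.

-2/5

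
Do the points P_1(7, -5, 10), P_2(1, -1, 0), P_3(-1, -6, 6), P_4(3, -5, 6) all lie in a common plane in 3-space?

With P_1 as base: P_1P_2 = (-6, 4, -10), P_1P_3 = (-8, -1, -4), P_1P_4 = (-4, 0, -4).
P_1P_3 × P_1P_4 = (4, -16, -4).
P_1P_2 · (P_1P_3 × P_1P_4) = -48.
Since -48 ≠ 0, the four points are not coplanar.

No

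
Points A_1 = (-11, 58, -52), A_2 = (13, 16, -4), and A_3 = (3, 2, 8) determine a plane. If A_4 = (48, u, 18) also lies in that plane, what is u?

Coplanarity requires A_1A_2 · (A_1A_3 × A_1A_4) = 0.
A_1A_2 = (24, -42, 48), A_1A_3 = (14, -56, 60); the triple product is linear in u with coefficient -768 and constant term 1536.
Setting it to zero: u = 2.

2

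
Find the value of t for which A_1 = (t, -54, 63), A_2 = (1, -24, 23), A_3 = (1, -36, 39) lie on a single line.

Direction A_2A_3 = (0, -12, 16). From the y-coordinate of A_1, the parameter along the line is τ = (-54 − (-24))/(-12) = 5/2.
Then t = 1 + 5/2·(0) = 1.

1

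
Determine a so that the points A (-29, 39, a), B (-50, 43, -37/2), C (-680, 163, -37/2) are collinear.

-37/2

Direction BC = (-630, 120, 0). From the x-coordinate of A, the parameter along the line is τ = (-29 − (-50))/(-630) = -1/30.
Then a = (-37/2) + (-1/30)·(0) = -37/2.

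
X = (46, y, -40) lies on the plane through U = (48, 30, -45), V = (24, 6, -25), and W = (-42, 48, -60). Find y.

24

A normal to the plane is n = UV × UW = (0, -2160, -2592).
X lies in the plane iff n · UX = 0.
This gives (-2160)y + (51840) = 0, so y = 24.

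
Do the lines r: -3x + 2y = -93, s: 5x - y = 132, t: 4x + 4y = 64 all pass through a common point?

Intersecting r and s: solving the 2×2 system gives (x, y) = (171/7, -69/7).
Substitute into t: (4)(171/7) + (4)(-69/7) = 408/7.
But t requires 64 ≠ 408/7, so the three lines have no common point.

No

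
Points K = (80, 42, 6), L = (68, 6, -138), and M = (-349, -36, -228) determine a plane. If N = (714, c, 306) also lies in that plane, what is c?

The plane through K, L, M has equation −2808x + 58968y − 14508z = 2164968.
Substituting N: (58968)c + (-6444360) = 2164968, so c = 146.

146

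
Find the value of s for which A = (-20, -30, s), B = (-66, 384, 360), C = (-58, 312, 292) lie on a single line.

Direction BC = (8, -72, -68). From the x-coordinate of A, the parameter along the line is τ = (-20 − (-66))/8 = 23/4.
Then s = 360 + 23/4·(-68) = -31.

-31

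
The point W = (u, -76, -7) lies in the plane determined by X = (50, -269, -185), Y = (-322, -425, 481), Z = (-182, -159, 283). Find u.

A normal to the plane is n = XY × XZ = (-146268, 19584, -77112).
W lies in the plane iff n · XW = 0.
This gives (-146268)u + (-2632824) = 0, so u = -18.

-18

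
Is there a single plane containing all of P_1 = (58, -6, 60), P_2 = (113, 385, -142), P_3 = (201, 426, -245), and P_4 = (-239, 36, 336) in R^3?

With P_1 as base: P_1P_2 = (55, 391, -202), P_1P_3 = (143, 432, -305), P_1P_4 = (-297, 42, 276).
P_1P_3 × P_1P_4 = (132042, 51117, 134310).
P_1P_2 · (P_1P_3 × P_1P_4) = 118437.
Since 118437 ≠ 0, the four points are not coplanar.

No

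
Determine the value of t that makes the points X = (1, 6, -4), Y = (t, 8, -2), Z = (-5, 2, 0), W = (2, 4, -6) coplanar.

0

Normal to plane XZW: n = (16, -8, 16); plane equation n·P = -96.
Requiring n·Y = -96: (16)t + (-96) = -96.
So t = 0.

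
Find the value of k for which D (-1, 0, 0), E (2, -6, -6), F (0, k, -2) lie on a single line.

Collinearity requires DE × DF = 0; each component is linear in k.
The x-component gives (6)k + (12) = 0, so k = -2.
The remaining components then also vanish.

-2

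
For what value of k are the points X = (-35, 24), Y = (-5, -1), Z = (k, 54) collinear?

-71

The three points are collinear iff det[XY; XZ] = 0.
This determinant is linear in k: (25)k + (1775) = 0, so k = -71.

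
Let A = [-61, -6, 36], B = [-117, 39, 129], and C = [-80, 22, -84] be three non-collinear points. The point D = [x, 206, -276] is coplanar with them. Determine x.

Coplanarity requires AB · (AC × AD) = 0.
AB = (-56, 45, 93), AC = (-19, 28, -120); the triple product is linear in x with coefficient -8004 and constant term -2065032.
Setting it to zero: x = -258.

-258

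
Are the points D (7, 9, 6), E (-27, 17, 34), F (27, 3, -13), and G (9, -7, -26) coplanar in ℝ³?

Yes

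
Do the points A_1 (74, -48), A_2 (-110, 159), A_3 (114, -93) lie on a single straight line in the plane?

Yes

A_1A_2 = (-184, 207), A_1A_3 = (40, -45).
Twice the signed area of △A_1A_2A_3 is (-184)(-45) − (207)(40) = 0.
The triangle is degenerate (zero area), so the points are collinear.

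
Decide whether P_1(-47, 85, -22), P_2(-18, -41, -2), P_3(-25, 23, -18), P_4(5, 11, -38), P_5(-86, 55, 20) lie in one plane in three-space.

No

The plane through P_1, P_2, P_3 has normal n = P_1P_2 × P_1P_3 = (736, 324, 974) and equation n·P = -28480.
Checking the remaining points: n·P_4 = -29768, n·P_5 = -25996.
Since n·P_4 = -29768 ≠ -28480, P_4 is off the plane and the points are not all coplanar.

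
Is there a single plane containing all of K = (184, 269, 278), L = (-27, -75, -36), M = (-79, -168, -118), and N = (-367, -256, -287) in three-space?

No

A normal to the plane through K, L, M is n = KL × KM = (-994, -974, 1735).
The plane has equation n·P = 37428. For N: n·N = 116197.
116197 ≠ 37428, so N is off the plane.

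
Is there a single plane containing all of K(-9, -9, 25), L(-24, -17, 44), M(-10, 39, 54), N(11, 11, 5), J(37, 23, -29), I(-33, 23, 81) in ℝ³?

The plane through K, L, M has normal n = KL × KM = (-1144, 416, -728) and equation n·P = -11648.
Checking the remaining points: n·N = -11648, n·J = -11648, n·I = -11648.
All equal -11648, so all 6 points lie in one plane.

Yes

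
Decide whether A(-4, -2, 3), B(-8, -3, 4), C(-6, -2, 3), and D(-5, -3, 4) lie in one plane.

Yes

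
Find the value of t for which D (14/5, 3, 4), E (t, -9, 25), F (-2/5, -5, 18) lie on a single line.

-2

Direction DF = (-16/5, -8, 14). From the y-coordinate of E, the parameter along the line is τ = (-9 − 3)/(-8) = 3/2.
Then t = 14/5 + 3/2·(-16/5) = -2.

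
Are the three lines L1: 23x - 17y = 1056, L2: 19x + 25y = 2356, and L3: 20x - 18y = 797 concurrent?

No

The three lines meet at one point iff the augmented coefficient matrix [aᵢ bᵢ cᵢ] has rank < 3, i.e. its determinant vanishes.
Here the determinant is 898.
Nonzero, so no common point exists.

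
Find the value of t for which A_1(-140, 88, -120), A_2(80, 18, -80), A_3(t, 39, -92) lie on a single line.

14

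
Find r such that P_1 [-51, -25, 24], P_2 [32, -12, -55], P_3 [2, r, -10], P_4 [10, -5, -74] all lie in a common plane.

Normal to plane P_1P_2P_4: n = (306, 3315, 867); plane equation n·P = -77673.
Requiring n·P_3 = -77673: (3315)r + (-8058) = -77673.
So r = -21.

-21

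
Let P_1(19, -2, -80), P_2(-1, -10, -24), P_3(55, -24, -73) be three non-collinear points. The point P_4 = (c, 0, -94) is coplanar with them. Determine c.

A normal to the plane is n = P_1P_2 × P_1P_3 = (1176, 2156, 728).
P_4 lies in the plane iff n · P_1P_4 = 0.
This gives (1176)c + (-28224) = 0, so c = 24.

24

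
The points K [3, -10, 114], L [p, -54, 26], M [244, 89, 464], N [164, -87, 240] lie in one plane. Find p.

-45

Coplanarity ⇔ det[KL; KM; KN] = 0.
Expanding, this is linear in p: (39424)p + (1774080) = 0.
So p = -45.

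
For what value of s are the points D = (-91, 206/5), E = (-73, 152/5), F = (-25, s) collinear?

8/5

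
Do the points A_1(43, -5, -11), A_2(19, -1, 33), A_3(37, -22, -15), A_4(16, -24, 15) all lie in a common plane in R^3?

The four points are coplanar iff the 3×3 determinant with rows A_1A_2, A_1A_3, A_1A_4 is zero.
Rows: (-24, 4, 44), (-6, -17, -4), (-27, -19, 26).
Expanding along the first row: (-24)(-518) − (4)(-264) + (44)(-345) = -1692.
Nonzero ⇒ not coplanar.

No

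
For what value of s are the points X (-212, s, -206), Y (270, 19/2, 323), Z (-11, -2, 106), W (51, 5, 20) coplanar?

-5

Coplanarity ⇔ det[XY; XZ; XW] = 0.
Expanding, this is linear in s: (37620)s + (188100) = 0.
So s = -5.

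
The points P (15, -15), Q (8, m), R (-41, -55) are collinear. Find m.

-20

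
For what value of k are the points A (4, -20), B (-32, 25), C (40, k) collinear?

The three points are collinear iff det[AB; AC] = 0.
This determinant is linear in k: (-36)k + (-2340) = 0, so k = -65.

-65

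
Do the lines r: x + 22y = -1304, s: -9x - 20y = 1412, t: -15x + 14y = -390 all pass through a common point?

Intersecting r and s: solving the 2×2 system gives (x, y) = (-28, -58).
Substitute into t: (-15)(-28) + (14)(-58) = -392.
But t requires -390 ≠ -392, so the three lines have no common point.

No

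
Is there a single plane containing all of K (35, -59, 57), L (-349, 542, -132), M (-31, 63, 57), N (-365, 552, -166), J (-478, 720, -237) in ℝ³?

The plane through K, L, M has normal n = KL × KM = (23058, 12474, -7182) and equation n·P = -338310.
Checking the remaining points: n·N = -338310, n·J = -338310.
All equal -338310, so all 5 points lie in one plane.

Yes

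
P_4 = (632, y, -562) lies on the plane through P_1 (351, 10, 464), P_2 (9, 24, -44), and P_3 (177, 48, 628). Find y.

-107

A normal to the plane is n = P_1P_2 × P_1P_3 = (21600, 144480, -10560).
P_4 lies in the plane iff n · P_1P_4 = 0.
This gives (144480)y + (15459360) = 0, so y = -107.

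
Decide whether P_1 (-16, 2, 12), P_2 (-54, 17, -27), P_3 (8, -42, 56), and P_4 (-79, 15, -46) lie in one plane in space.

The four points are coplanar iff the 3×3 determinant with rows P_1P_2, P_1P_3, P_1P_4 is zero.
Rows: (-38, 15, -39), (24, -44, 44), (-63, 13, -58).
Expanding along the first row: (-38)(1980) − (15)(1380) + (-39)(-2460) = 0.
Zero determinant ⇒ coplanar.

Yes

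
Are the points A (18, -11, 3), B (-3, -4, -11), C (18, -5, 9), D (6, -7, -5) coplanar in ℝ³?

Yes

A normal to the plane through A, B, C is n = AB × AC = (126, 126, -126).
The plane has equation n·P = 504. For D: n·D = 504.
Equal, so D lies in the plane and all four are coplanar.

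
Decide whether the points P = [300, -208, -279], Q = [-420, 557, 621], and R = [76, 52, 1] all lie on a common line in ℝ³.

No

PQ = (-720, 765, 900), PR = (-224, 260, 280).
Comparing components 2 and 3: (765)(280) − (900)(260) = -19800 ≠ 0, so PQ and PR are not parallel and the points are not collinear.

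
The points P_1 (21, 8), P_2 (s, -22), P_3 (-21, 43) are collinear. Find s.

57

The three points are collinear iff det[P_1P_2; P_1P_3] = 0.
This determinant is linear in s: (35)s + (-1995) = 0, so s = 57.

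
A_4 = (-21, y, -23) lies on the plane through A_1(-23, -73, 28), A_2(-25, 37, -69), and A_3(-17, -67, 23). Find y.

-15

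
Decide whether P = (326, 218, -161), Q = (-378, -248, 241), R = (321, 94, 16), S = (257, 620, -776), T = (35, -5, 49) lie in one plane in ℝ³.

No

The plane through P, Q, R has normal n = PQ × PR = (-32634, 122598, 84966) and equation n·X = 2408154.
Checking the remaining points: n·S = 1690206, n·T = 2408154.
Since n·S = 1690206 ≠ 2408154, S is off the plane and the points are not all coplanar.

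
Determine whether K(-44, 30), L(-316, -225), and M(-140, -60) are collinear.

Yes

KL = (-272, -255), KM = (-96, -90).
Twice the signed area of △KLM is (-272)(-90) − (-255)(-96) = 0.
The triangle is degenerate (zero area), so the points are collinear.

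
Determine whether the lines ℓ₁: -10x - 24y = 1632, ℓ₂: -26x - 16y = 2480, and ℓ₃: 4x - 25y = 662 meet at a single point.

Yes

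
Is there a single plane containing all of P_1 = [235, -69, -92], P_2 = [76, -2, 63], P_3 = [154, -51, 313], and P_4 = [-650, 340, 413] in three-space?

No

A normal to the plane through P_1, P_2, P_3 is n = P_1P_2 × P_1P_3 = (24345, 51840, 2565).
The plane has equation n·P = 1908135. For P_4: n·P_4 = 2860695.
2860695 ≠ 1908135, so P_4 is off the plane.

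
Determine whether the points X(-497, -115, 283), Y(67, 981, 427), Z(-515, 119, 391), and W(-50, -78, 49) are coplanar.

A normal to the plane through X, Y, Z is n = XY × XZ = (84672, -63504, 151704).
The plane has equation n·P = 8153208. For W: n·W = 8153208.
Equal, so W lies in the plane and all four are coplanar.

Yes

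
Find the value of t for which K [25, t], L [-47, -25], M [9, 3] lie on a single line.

The three points are collinear iff det[KL; KM] = 0.
This determinant is linear in t: (56)t + (-616) = 0, so t = 11.

11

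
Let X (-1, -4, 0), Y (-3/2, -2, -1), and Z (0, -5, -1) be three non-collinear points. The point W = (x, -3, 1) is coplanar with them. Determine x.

Coplanarity requires XY · (XZ × XW) = 0.
XY = (-1/2, 2, -1), XZ = (1, -1, -1); the triple product is linear in x with coefficient -3 and constant term -6.
Setting it to zero: x = -2.

-2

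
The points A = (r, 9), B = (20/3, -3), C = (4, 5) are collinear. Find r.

8/3

The three points are collinear iff det[AB; AC] = 0.
This determinant is linear in r: (-8)r + (64/3) = 0, so r = 8/3.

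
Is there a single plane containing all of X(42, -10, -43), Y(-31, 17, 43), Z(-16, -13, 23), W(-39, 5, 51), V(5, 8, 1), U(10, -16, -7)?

The plane through X, Y, Z has normal n = XY × XZ = (2040, -170, 1785) and equation n·P = 10625.
Checking the remaining points: n·W = 10625, n·V = 10625, n·U = 10625.
All equal 10625, so all 6 points lie in one plane.

Yes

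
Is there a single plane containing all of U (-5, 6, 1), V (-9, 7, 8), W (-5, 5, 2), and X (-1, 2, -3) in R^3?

With U as base: UV = (-4, 1, 7), UW = (0, -1, 1), UX = (4, -4, -4).
UW × UX = (8, 4, 4).
UV · (UW × UX) = 0.
The scalar triple product vanishes, so the four points are coplanar.

Yes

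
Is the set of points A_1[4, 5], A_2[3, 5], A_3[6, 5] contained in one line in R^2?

Yes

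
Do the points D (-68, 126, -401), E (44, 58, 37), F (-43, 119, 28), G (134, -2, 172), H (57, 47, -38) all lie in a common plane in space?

Yes

The plane through D, E, F has normal n = DE × DF = (-26106, -37098, 916) and equation n·P = -3266456.
Checking the remaining points: n·G = -3266456, n·H = -3266456.
All equal -3266456, so all 5 points lie in one plane.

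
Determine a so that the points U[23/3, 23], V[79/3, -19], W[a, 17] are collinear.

Collinearity: (W − U) must be parallel to (V − U) = (56/3, -42).
Cross-multiplying the components: (a − 23/3)·(-42) = (-6)·(56/3).
Solving gives a = 31/3.

31/3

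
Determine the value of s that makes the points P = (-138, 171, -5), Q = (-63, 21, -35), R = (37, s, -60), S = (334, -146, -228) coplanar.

-454

Normal to plane PQS: n = (23940, 2565, 47025); plane equation n·X = -3100230.
Requiring n·R = -3100230: (2565)s + (-1935720) = -3100230.
So s = -454.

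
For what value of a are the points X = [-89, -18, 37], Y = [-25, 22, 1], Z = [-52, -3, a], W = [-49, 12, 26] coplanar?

-5/2

Coplanarity ⇔ det[XY; XZ; XW] = 0.
Expanding, this is linear in a: (-320)a + (-800) = 0.
So a = -5/2.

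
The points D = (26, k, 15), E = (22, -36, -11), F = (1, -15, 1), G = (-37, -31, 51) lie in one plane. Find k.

Coplanarity ⇔ det[DE; DF; DG] = 0.
Expanding, this is linear in k: (-594)k + (-55836) = 0.
So k = -94.

-94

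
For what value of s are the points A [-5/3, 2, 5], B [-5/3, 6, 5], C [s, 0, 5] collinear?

-5/3

Collinearity requires AB × AC = 0; each component is linear in s.
The z-component gives (-4)s + (-20/3) = 0, so s = -5/3.
The remaining components then also vanish.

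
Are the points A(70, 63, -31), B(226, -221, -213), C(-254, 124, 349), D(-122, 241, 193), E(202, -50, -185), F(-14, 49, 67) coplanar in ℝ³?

No

The plane through A, B, C has normal n = AB × AC = (-96818, -312, -82500) and equation n·P = -4239416.
Checking the remaining points: n·D = -4185896, n·E = -4279136, n·F = -4187336.
Since n·D = -4185896 ≠ -4239416, D is off the plane and the points are not all coplanar.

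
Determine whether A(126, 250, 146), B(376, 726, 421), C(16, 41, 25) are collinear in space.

No

AB = (250, 476, 275), AC = (-110, -209, -121).
Comparing components 2 and 3: (476)(-121) − (275)(-209) = -121 ≠ 0, so AB and AC are not parallel and the points are not collinear.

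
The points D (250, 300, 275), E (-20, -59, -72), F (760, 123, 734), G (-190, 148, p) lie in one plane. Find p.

-191

Normal to plane DEF: n = (-226200, -53040, 230880); plane equation n·P = -8970000.
Requiring n·G = -8970000: (230880)p + (35128080) = -8970000.
So p = -191.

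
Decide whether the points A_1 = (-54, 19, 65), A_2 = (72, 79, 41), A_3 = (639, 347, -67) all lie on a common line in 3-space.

No

A_1A_2 = (126, 60, -24), A_1A_3 = (693, 328, -132).
A_1A_2 × A_1A_3 = (-48, 0, -252).
The cross product is nonzero, so the points do not lie on one line.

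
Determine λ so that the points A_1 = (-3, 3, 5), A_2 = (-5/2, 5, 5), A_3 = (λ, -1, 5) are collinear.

-4

Collinearity requires A_1A_2 × A_1A_3 = 0; each component is linear in λ.
The z-component gives (-2)λ + (-8) = 0, so λ = -4.
The remaining components then also vanish.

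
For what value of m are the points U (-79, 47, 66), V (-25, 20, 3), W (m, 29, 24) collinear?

Direction UV = (54, -27, -63). From the y-coordinate of W, the parameter along the line is τ = (29 − 47)/(-27) = 2/3.
Then m = (-79) + 2/3·(54) = -43.

-43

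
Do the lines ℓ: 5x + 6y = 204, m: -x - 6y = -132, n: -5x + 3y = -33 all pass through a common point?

Yes

The three lines meet at one point iff the augmented coefficient matrix [aᵢ bᵢ cᵢ] has rank < 3, i.e. its determinant vanishes.
Here the determinant is 0.
It vanishes, so the lines are concurrent at (18, 19).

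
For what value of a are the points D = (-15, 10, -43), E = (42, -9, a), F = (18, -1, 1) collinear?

Collinearity requires DE × DF = 0; each component is linear in a.
The x-component gives (11)a + (-363) = 0, so a = 33.
The remaining components then also vanish.

33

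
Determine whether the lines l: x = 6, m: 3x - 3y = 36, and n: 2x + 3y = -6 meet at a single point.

Lines aᵢx + bᵢy = cᵢ with pairwise distinct directions are concurrent exactly when det[aᵢ bᵢ cᵢ] = 0.
Here the determinant is 0.
It vanishes, so the lines are concurrent at (6, -6).

Yes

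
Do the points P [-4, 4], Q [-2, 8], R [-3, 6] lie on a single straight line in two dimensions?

Yes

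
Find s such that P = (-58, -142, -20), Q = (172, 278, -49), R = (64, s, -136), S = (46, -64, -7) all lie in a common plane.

Normal to plane PQS: n = (7722, -6006, -25740); plane equation n·X = 919776.
Requiring n·R = 919776: (-6006)s + (3994848) = 919776.
So s = 512.

512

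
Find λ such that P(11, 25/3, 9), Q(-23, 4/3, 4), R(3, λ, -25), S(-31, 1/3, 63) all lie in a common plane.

19/3

Normal to plane PQS: n = (-418, 2046, -22); plane equation n·X = 12254.
Requiring n·R = 12254: (2046)λ + (-704) = 12254.
So λ = 19/3.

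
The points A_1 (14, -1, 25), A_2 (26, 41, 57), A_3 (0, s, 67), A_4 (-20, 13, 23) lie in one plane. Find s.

The points are coplanar iff A_1A_2 · (A_1A_3 × A_1A_4) = 0.
Expanding, this is linear in s: (1064)s + (-73416) = 0.
So s = 69.

69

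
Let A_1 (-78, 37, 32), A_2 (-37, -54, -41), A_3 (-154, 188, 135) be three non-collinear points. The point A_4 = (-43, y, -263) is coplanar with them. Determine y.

A normal to the plane is n = A_1A_2 × A_1A_3 = (1650, 1325, -725).
A_4 lies in the plane iff n · A_1A_4 = 0.
This gives (1325)y + (222600) = 0, so y = -168.

-168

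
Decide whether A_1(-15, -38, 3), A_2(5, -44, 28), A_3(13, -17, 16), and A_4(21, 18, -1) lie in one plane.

No

The four points are coplanar iff the 3×3 determinant with rows A_1A_2, A_1A_3, A_1A_4 is zero.
Rows: (20, -6, 25), (28, 21, 13), (36, 56, -4).
Expanding along the first row: (20)(-812) − (-6)(-580) + (25)(812) = 580.
Nonzero ⇒ not coplanar.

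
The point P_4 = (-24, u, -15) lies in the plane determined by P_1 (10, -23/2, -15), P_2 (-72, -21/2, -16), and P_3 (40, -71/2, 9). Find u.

-23/2

Coplanarity requires P_1P_2 · (P_1P_3 × P_1P_4) = 0.
P_1P_2 = (-82, 1, -1), P_1P_3 = (30, -24, 24); the triple product is linear in u with coefficient 1938 and constant term 22287.
Setting it to zero: u = -23/2.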